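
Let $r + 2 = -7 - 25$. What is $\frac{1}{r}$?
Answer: $- \frac{1}{34} \approx -0.029412$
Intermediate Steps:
$r = -34$ ($r = -2 - 32 = -34$)
$\frac{1}{r} = \frac{1}{-34} = - \frac{1}{34}$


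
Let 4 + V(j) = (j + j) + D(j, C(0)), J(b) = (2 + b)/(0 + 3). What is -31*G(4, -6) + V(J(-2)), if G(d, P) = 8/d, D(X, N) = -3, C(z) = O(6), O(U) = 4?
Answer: -69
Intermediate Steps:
C(z) = 4
J(b) = ⅔ + b/3 (J(b) = (2 + b)/3 = (2 + b)*(⅓) = ⅔ + b/3)
V(j) = -7 + 2*j (V(j) = -4 + ((j + j) - 3) = -4 + (2*j - 3) = -4 + (-3 + 2*j) = -7 + 2*j)
-31*G(4, -6) + V(J(-2)) = -248/4 + (-7 + 2*(⅔ + (⅓)*(-2))) = -248/4 + (-7 + 2*(⅔ - ⅔)) = -31*2 + (-7 + 2*0) = -62 + (-7 + 0) = -62 - 7 = -69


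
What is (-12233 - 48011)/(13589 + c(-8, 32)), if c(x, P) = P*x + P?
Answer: -60244/13365 ≈ -4.5076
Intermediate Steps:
c(x, P) = P + P*x
(-12233 - 48011)/(13589 + c(-8, 32)) = (-12233 - 48011)/(13589 + 32*(1 - 8)) = -60244/(13589 + 32*(-7)) = -60244/(13589 - 224) = -60244/13365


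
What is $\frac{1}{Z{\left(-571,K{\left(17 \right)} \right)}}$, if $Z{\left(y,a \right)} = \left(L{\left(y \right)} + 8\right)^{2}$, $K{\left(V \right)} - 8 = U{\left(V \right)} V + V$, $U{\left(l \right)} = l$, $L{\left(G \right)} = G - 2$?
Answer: $\frac{1}{319225} \approx 3.1326 \cdot 10^{-6}$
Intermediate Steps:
$L{\left(G \right)} = -2 + G$
$K{\left(V \right)} = 8 + V + V^{2}$ ($K{\left(V \right)} = 8 + \left(V V + V\right) = 8 + \left(V^{2} + V\right) = 8 + \left(V + V^{2}\right) = 8 + V + V^{2}$)
$Z{\left(y,a \right)} = \left(6 + y\right)^{2}$ ($Z{\left(y,a \right)} = \left(\left(-2 + y\right) + 8\right)^{2} = \left(6 + y\right)^{2}$)
$\frac{1}{Z{\left(-571,K{\left(17 \right)} \right)}} = \frac{1}{\left(6 - 571\right)^{2}} = \frac{1}{\left(-565\right)^{2}} = \frac{1}{319225}$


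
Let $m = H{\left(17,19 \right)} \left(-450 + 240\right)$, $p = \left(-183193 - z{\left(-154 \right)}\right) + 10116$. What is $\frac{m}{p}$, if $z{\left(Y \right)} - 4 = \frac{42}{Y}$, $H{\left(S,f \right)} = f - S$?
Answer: $\frac{165}{67996} \approx 0.0024266$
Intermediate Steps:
$z{\left(Y \right)} = 4 + \frac{42}{Y}$
$p = - \frac{1903888}{11}$ ($p = \left(-183193 - \left(4 + \frac{42}{-154}\right)\right) + 10116 = \left(-183193 - \left(4 + 42 \left(- \frac{1}{154}\right)\right)\right) + 10116 = \left(-183193 - \left(4 - \frac{3}{11}\right)\right) + 10116 = \left(-183193 - \frac{41}{11}\right) + 10116 = - \frac{2015164}{11} + 10116 = - \frac{1903888}{11} \approx -1.7308 \cdot 10^{5}$)
$m = -420$ ($m = \left(19 - 17\right) \left(-450 + 240\right) = \left(19 - 17\right) \left(-210\right) = 2 \left(-210\right) = -420$)
$\frac{m}{p} = - \frac{420}{- \frac{1903888}{11}} = \left(-420\right) \left(- \frac{11}{1903888}\right) = \frac{165}{67996}$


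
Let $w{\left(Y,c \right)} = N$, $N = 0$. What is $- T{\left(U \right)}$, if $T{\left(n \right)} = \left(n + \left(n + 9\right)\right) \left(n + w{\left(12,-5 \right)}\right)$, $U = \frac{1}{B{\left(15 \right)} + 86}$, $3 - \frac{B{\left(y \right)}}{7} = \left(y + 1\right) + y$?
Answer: $\frac{247}{3025} \approx 0.081653$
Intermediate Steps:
$w{\left(Y,c \right)} = 0$
$B{\left(y \right)} = 14 - 14 y$ ($B{\left(y \right)} = 21 - 7 \left(\left(y + 1\right) + y\right) = 21 - 7 \left(\left(1 + y\right) + y\right) = 21 - 7 \left(1 + 2 y\right) = 21 - \left(7 + 14 y\right) = 14 - 14 y$)
$U = - \frac{1}{110}$ ($U = \frac{1}{\left(14 - 210\right) + 86} = \frac{1}{-196 + 86} = \frac{1}{-110} = - \frac{1}{110} \approx -0.0090909$)
$T{\left(n \right)} = n \left(9 + 2 n\right)$ ($T{\left(n \right)} = \left(n + \left(n + 9\right)\right) \left(n + 0\right) = \left(n + \left(9 + n\right)\right) n = \left(9 + 2 n\right) n = n \left(9 + 2 n\right)$)
$- T{\left(U \right)} = - \frac{\left(-1\right) \left(9 + 2 \left(- \frac{1}{110}\right)\right)}{110} = - \frac{\left(-1\right) \left(9 - \frac{1}{55}\right)}{110} = - \frac{\left(-1\right) 494}{110 \cdot 55} = \left(-1\right) \left(- \frac{247}{3025}\right) = \frac{247}{3025}$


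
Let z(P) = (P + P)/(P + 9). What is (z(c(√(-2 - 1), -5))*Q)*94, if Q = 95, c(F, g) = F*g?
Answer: 89300*√3/(5*√3 + 9*I) ≈ 8586.5 - 8923.4*I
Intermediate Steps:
z(P) = 2*P/(9 + P) (z(P) = (2*P)/(9 + P) = 2*P/(9 + P))
(z(c(√(-2 - 1), -5))*Q)*94 = ((2*(√(-2 - 1)*(-5))/(9 + √(-2 - 1)*(-5)))*95)*94 = ((2*(√(-3)*(-5))/(9 + √(-3)*(-5)))*95)*94 = ((2*((I*√3)*(-5))/(9 + (I*√3)*(-5)))*95)*94 = ((2*(-5*I*√3)/(9 - 5*I*√3))*95)*94 = (-10*I*√3/(9 - 5*I*√3)*95)*94 = -950*I*√3/(9 - 5*I*√3)*94 = -89300*I*√3/(9 - 5*I*√3)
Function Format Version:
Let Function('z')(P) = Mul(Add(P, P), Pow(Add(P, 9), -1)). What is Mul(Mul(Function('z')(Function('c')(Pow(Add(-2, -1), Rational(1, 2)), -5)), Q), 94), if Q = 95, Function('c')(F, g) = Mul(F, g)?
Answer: Mul(89300, Pow(3, Rational(1, 2)), Pow(Add(Mul(5, Pow(3, Rational(1, 2))), Mul(9, I)), -1)) ≈ Add(8586.5, Mul(-8923.4, I))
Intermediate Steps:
Function('z')(P) = Mul(2, P, Pow(Add(9, P), -1)) (Function('z')(P) = Mul(Mul(2, P), Pow(Add(9, P), -1)) = Mul(2, P, Pow(Add(9, P), -1)))
Mul(Mul(Function('z')(Function('c')(Pow(Add(-2, -1), Rational(1, 2)), -5)), Q), 94) = Mul(Mul(Mul(2, Mul(Pow(Add(-2, -1), Rational(1, 2)), -5), Pow(Add(9, Mul(Pow(Add(-2, -1), Rational(1, 2)), -5)), -1)), 95), 94) = Mul(Mul(Mul(2, Mul(Pow(-3, Rational(1, 2)), -5), Pow(Add(9, Mul(Pow(-3, Rational(1, 2)), -5)), -1)), 95), 94) = Mul(Mul(Mul(2, Mul(Mul(I, Pow(3, Rational(1, 2))), -5), Pow(Add(9, Mul(Mul(I, Pow(3, Rational(1, 2))), -5)), -1)), 95), 94) = Mul(Mul(Mul(2, Mul(-5, I, Pow(3, Rational(1, 2))), Pow(Add(9, Mul(-5, I, Pow(3, Rational(1, 2)))), -1)), 95), 94) = Mul(Mul(Mul(-10, I, Pow(3, Rational(1, 2)), Pow(Add(9, Mul(-5, I, Pow(3, Rational(1, 2)))), -1)), 95), 94) = Mul(Mul(-950, I, Pow(3, Rational(1, 2)), Pow(Add(9, Mul(-5, I, Pow(3, Rational(1, 2)))), -1)), 94) = Mul(-89300, I, Pow(3, Rational(1, 2)), Pow(Add(9, Mul(-5, I, Pow(3, Rational(1, 2)))), -1))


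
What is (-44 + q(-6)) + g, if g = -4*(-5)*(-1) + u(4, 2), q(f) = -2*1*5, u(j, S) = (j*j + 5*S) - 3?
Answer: -51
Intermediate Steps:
u(j, S) = -3 + j² + 5*S (u(j, S) = (j² + 5*S) - 3 = -3 + j² + 5*S)
q(f) = -10 (q(f) = -2*5 = -10)
g = 3 (g = -4*(-5)*(-1) + (-3 + 4² + 5*2) = 20*(-1) + (-3 + 16 + 10) = -20 + 23 = 3)
(-44 + q(-6)) + g = (-44 - 10) + 3 = -54 + 3 = -51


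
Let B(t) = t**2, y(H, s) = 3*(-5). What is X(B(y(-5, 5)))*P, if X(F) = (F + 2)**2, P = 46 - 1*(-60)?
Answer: 5462074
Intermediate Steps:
P = 106 (P = 46 + 60 = 106)
y(H, s) = -15
X(F) = (2 + F)**2
X(B(y(-5, 5)))*P = (2 + (-15)**2)**2*106 = (2 + 225)**2*106 = 227**2*106 = 51529*106 = 5462074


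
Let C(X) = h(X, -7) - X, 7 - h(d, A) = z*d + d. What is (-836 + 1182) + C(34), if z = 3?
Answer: 183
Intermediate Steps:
h(d, A) = 7 - 4*d (h(d, A) = 7 - (3*d + d) = 7 - 4*d)
C(X) = 7 - 5*X (C(X) = (7 - 4*X) - X = 7 - 5*X)
(-836 + 1182) + C(34) = (-836 + 1182) + (7 - 5*34) = 346 + (7 - 170) = 346 - 163 = 183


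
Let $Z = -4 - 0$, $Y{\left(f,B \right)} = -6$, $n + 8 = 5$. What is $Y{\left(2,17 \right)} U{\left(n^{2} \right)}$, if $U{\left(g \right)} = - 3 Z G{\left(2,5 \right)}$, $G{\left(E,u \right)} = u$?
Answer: $-360$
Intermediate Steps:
$n = -3$ ($n = -8 + 5 = -3$)
$Z = -4$ ($Z = -4 + 0 = -4$)
$U{\left(g \right)} = 60$ ($U{\left(g \right)} = \left(-3\right) \left(-4\right) 5 = 12 \cdot 5 = 60$)
$Y{\left(2,17 \right)} U{\left(n^{2} \right)} = \left(-6\right) 60 = -360$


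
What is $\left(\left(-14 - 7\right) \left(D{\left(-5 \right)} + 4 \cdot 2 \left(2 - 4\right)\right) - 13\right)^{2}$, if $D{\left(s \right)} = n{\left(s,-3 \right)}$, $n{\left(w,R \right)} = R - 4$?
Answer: $220900$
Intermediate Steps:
$n{\left(w,R \right)} = -4 + R$ ($n{\left(w,R \right)} = R - 4 = -4 + R$)
$D{\left(s \right)} = -7$ ($D{\left(s \right)} = -4 - 3 = -7$)
$\left(\left(-14 - 7\right) \left(D{\left(-5 \right)} + 4 \cdot 2 \left(2 - 4\right)\right) - 13\right)^{2} = \left(\left(-14 - 7\right) \left(-7 + 4 \cdot 2 \left(2 - 4\right)\right) - 13\right)^{2} = \left(- 21 \left(-7 + 8 \left(-2\right)\right) - 13\right)^{2} = \left(- 21 \left(-7 - 16\right) - 13\right)^{2} = \left(\left(-21\right) \left(-23\right) - 13\right)^{2} = \left(483 - 13\right)^{2} = 470^{2} = 220900$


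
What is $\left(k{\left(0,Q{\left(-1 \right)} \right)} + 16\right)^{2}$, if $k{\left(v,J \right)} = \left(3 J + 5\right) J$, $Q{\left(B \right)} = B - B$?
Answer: $256$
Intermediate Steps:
$Q{\left(B \right)} = 0$
$k{\left(v,J \right)} = J \left(5 + 3 J\right)$ ($k{\left(v,J \right)} = \left(5 + 3 J\right) J = J \left(5 + 3 J\right)$)
$\left(k{\left(0,Q{\left(-1 \right)} \right)} + 16\right)^{2} = \left(0 \left(5 + 3 \cdot 0\right) + 16\right)^{2} = \left(0 \left(5 + 0\right) + 16\right)^{2} = \left(0 \cdot 5 + 16\right)^{2} = \left(0 + 16\right)^{2} = 16^{2} = 256$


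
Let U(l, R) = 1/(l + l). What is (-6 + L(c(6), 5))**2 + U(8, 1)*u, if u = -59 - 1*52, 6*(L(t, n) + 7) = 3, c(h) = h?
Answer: 2389/16 ≈ 149.31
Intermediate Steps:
U(l, R) = 1/(2*l)
L(t, n) = -13/2 (L(t, n) = -7 + (1/6)*3 = -7 + 1/2 = -13/2)
u = -111 (u = -59 - 52 = -111)
(-6 + L(c(6), 5))**2 + U(8, 1)*u = (-6 - 13/2)**2 + ((1/2)/8)*(-111) = (-25/2)**2 + ((1/2)*(1/8))*(-111) = 625/4 + (1/16)*(-111) = 625/4 - 111/16 = 2389/16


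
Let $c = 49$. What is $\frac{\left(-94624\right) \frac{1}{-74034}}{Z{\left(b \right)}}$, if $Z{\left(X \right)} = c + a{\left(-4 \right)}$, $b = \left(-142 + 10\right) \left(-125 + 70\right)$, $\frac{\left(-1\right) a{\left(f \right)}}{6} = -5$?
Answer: $\frac{47312}{2924343} \approx 0.016179$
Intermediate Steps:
$a{\left(f \right)} = 30$ ($a{\left(f \right)} = \left(-6\right) \left(-5\right) = 30$)
$b = 7260$ ($b = \left(-132\right) \left(-55\right) = 7260$)
$Z{\left(X \right)} = 79$ ($Z{\left(X \right)} = 49 + 30 = 79$)
$\frac{\left(-94624\right) \frac{1}{-74034}}{Z{\left(b \right)}} = \frac{\left(-94624\right) \frac{1}{-74034}}{79} = \left(-94624\right) \left(- \frac{1}{74034}\right) \frac{1}{79} = \frac{47312}{37017} \cdot \frac{1}{79} = \frac{47312}{2924343}$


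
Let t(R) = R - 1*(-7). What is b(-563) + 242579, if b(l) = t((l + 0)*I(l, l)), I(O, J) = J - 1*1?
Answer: 560118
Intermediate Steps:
I(O, J) = -1 + J (I(O, J) = J - 1 = -1 + J)
t(R) = 7 + R (t(R) = R + 7 = 7 + R)
b(l) = 7 + l*(-1 + l) (b(l) = 7 + (l + 0)*(-1 + l) = 7 + l*(-1 + l))
b(-563) + 242579 = (7 - 563*(-1 - 563)) + 242579 = (7 - 563*(-564)) + 242579 = (7 + 317532) + 242579 = 317539 + 242579 = 560118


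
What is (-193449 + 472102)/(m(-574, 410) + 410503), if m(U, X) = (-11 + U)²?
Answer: 278653/752728 ≈ 0.37019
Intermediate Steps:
(-193449 + 472102)/(m(-574, 410) + 410503) = (-193449 + 472102)/((-11 - 574)² + 410503) = 278653/((-585)² + 410503) = 278653/(342225 + 410503) = 278653/752728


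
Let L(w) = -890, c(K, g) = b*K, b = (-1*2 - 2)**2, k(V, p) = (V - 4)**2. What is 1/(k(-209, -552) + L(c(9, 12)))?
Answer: 1/44479 ≈ 2.2483e-5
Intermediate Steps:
k(V, p) = (-4 + V)**2
b = 16 (b = (-2 - 2)**2 = (-4)**2 = 16)
c(K, g) = 16*K
1/(k(-209, -552) + L(c(9, 12))) = 1/((-4 - 209)**2 - 890) = 1/((-213)**2 - 890) = 1/(45369 - 890) = 1/44479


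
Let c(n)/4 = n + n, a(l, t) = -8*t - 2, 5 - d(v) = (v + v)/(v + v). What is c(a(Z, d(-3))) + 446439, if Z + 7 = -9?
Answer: 446167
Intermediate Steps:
Z = -16 (Z = -7 - 9 = -16)
d(v) = 4 (d(v) = 5 - (v + v)/(v + v) = 5 - 2*v/(2*v) = 5 - 2*v*1/(2*v) = 5 - 1*1 = 5 - 1 = 4)
a(l, t) = -2 - 8*t
c(n) = 8*n (c(n) = 4*(n + n) = 4*(2*n) = 8*n)
c(a(Z, d(-3))) + 446439 = 8*(-2 - 8*4) + 446439 = 8*(-2 - 32) + 446439 = 8*(-34) + 446439 = -272 + 446439 = 446167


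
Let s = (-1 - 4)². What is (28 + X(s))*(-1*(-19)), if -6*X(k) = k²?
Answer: -8683/6 ≈ -1447.2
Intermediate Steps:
s = 25 (s = (-5)² = 25)
X(k) = -k²/6
(28 + X(s))*(-1*(-19)) = (28 - ⅙*25²)*(-1*(-19)) = (28 - ⅙*625)*19 = (28 - 625/6)*19 = -457/6*19 = -8683/6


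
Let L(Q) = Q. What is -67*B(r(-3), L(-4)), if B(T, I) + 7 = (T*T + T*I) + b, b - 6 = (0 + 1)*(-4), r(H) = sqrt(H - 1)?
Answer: 603 + 536*I ≈ 603.0 + 536.0*I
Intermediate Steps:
r(H) = sqrt(-1 + H)
b = 2 (b = 6 + (0 + 1)*(-4) = 6 + 1*(-4) = 6 - 4 = 2)
B(T, I) = -5 + T**2 + I*T (B(T, I) = -7 + ((T*T + T*I) + 2) = -7 + ((T**2 + I*T) + 2) = -7 + (2 + T**2 + I*T) = -5 + T**2 + I*T)
-67*B(r(-3), L(-4)) = -67*(-5 + (sqrt(-1 - 3))**2 - 4*sqrt(-1 - 3)) = -67*(-5 + (sqrt(-4))**2 - 8*I) = -67*(-5 + (2*I)**2 - 8*I) = -67*(-5 - 4 - 8*I) = -67*(-9 - 8*I) = 603 + 536*I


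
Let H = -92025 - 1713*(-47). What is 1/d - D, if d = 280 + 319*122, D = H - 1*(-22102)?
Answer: -415028423/39198 ≈ -10588.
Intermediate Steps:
H = -11514 (H = -92025 + 80511 = -11514)
D = 10588 (D = -11514 - 1*(-22102) = -11514 + 22102 = 10588)
d = 39198 (d = 280 + 38918 = 39198)
1/d - D = 1/39198 - 1*10588 = 1/39198 - 10588 = -415028423/39198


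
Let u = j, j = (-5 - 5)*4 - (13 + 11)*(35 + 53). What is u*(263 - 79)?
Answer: -395968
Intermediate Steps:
j = -2152 (j = -10*4 - 24*88 = -40 - 1*2112 = -40 - 2112 = -2152)
u = -2152
u*(263 - 79) = -2152*(263 - 79) = -2152*184 = -395968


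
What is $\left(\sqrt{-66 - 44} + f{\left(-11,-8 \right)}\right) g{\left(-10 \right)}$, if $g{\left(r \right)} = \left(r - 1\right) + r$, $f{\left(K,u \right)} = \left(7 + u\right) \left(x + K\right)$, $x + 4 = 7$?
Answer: $-168 - 21 i \sqrt{110} \approx -168.0 - 220.25 i$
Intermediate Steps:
$x = 3$ ($x = -4 + 7 = 3$)
$f{\left(K,u \right)} = \left(3 + K\right) \left(7 + u\right)$ ($f{\left(K,u \right)} = \left(7 + u\right) \left(3 + K\right) = \left(3 + K\right) \left(7 + u\right)$)
$g{\left(r \right)} = -1 + 2 r$ ($g{\left(r \right)} = \left(-1 + r\right) + r = -1 + 2 r$)
$\left(\sqrt{-66 - 44} + f{\left(-11,-8 \right)}\right) g{\left(-10 \right)} = \left(\sqrt{-66 - 44} + \left(21 + 3 \left(-8\right) + 7 \left(-11\right) - -88\right)\right) \left(-1 + 2 \left(-10\right)\right) = \left(\sqrt{-110} + \left(21 - 24 - 77 + 88\right)\right) \left(-1 - 20\right) = \left(i \sqrt{110} + 8\right) \left(-21\right) = \left(8 + i \sqrt{110}\right) \left(-21\right) = -168 - 21 i \sqrt{110}$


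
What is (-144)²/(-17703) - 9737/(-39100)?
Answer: -70933721/76909700 ≈ -0.92230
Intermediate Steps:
(-144)²/(-17703) - 9737/(-39100) = 20736*(-1/17703) - 9737*(-1/39100) = -2304/1967 + 9737/39100 = -70933721/76909700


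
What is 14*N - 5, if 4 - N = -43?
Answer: 653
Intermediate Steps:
N = 47 (N = 4 - 1*(-43) = 4 + 43 = 47)
14*N - 5 = 14*47 - 5 = 658 - 5 = 653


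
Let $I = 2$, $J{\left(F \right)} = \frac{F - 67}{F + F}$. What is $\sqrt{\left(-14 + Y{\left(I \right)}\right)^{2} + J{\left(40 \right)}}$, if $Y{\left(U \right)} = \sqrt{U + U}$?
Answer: $\frac{3 \sqrt{6385}}{20} \approx 11.986$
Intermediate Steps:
$J{\left(F \right)} = \frac{-67 + F}{2 F}$
$Y{\left(U \right)} = \sqrt{2} \sqrt{U}$ ($Y{\left(U \right)} = \sqrt{2 U} = \sqrt{2} \sqrt{U}$)
$\sqrt{\left(-14 + Y{\left(I \right)}\right)^{2} + J{\left(40 \right)}} = \sqrt{\left(-14 + \sqrt{2} \sqrt{2}\right)^{2} + \frac{-67 + 40}{2 \cdot 40}} = \sqrt{\left(-14 + 2\right)^{2} + \frac{1}{2} \cdot \frac{1}{40} \left(-27\right)} = \sqrt{\left(-12\right)^{2} - \frac{27}{80}} = \sqrt{144 - \frac{27}{80}} = \sqrt{\frac{11493}{80}} = \frac{3 \sqrt{6385}}{20}$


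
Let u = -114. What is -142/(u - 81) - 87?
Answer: -16823/195 ≈ -86.272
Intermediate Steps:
-142/(u - 81) - 87 = -142/(-114 - 81) - 87 = -142/(-195) - 87 = -1/195*(-142) - 87 = 142/195 - 87 = -16823/195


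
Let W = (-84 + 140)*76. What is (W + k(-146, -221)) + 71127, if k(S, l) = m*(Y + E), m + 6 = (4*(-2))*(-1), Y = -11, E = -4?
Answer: 75353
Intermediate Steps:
W = 4256 (W = 56*76 = 4256)
m = 2 (m = -6 + (4*(-2))*(-1) = -6 - 8*(-1) = -6 + 8 = 2)
k(S, l) = -30 (k(S, l) = 2*(-11 - 4) = 2*(-15) = -30)
(W + k(-146, -221)) + 71127 = (4256 - 30) + 71127 = 4226 + 71127 = 75353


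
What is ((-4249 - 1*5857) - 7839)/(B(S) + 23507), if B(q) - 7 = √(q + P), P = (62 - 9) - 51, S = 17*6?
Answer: -210979365/276454046 + 17945*√26/276454046 ≈ -0.76283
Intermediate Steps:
S = 102
P = 2 (P = 53 - 51 = 2)
B(q) = 7 + √(2 + q) (B(q) = 7 + √(q + 2) = 7 + √(2 + q))
((-4249 - 1*5857) - 7839)/(B(S) + 23507) = ((-4249 - 1*5857) - 7839)/((7 + √(2 + 102)) + 23507) = ((-4249 - 5857) - 7839)/((7 + √104) + 23507) = (-10106 - 7839)/((7 + 2*√26) + 23507) = -17945/(23514 + 2*√26)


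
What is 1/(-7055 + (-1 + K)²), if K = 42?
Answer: -1/5374 ≈ -0.00018608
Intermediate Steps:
1/(-7055 + (-1 + K)²) = 1/(-7055 + (-1 + 42)²) = 1/(-7055 + 41²) = 1/(-7055 + 1681) = 1/(-5374) = -1/5374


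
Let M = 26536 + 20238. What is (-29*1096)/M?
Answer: -15892/23387 ≈ -0.67952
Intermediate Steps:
M = 46774
(-29*1096)/M = -29*1096/46774 = -31784*1/46774 = -15892/23387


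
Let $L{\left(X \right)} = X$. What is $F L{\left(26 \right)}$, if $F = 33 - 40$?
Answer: $-182$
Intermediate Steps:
$F = -7$
$F L{\left(26 \right)} = \left(-7\right) 26 = -182$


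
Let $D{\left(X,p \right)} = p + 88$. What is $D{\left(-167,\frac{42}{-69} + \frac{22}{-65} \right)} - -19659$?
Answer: $\frac{29520349}{1495} \approx 19746.0$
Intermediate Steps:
$D{\left(X,p \right)} = 88 + p$
$D{\left(-167,\frac{42}{-69} + \frac{22}{-65} \right)} - -19659 = \left(88 + \left(\frac{42}{-69} + \frac{22}{-65}\right)\right) - -19659 = \left(88 + \left(42 \left(- \frac{1}{69}\right) + 22 \left(- \frac{1}{65}\right)\right)\right) + 19659 = \left(88 - \frac{1416}{1495}\right) + 19659 = \frac{130144}{1495} + 19659 = \frac{29520349}{1495}$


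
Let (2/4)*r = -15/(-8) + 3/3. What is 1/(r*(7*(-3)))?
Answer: -4/483 ≈ -0.0082816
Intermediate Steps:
r = 23/4 (r = 2*(-15/(-8) + 3/3) = 2*(-15*(-1/8) + 3*(1/3)) = 2*(15/8 + 1) = 2*(23/8) = 23/4 ≈ 5.7500)
1/(r*(7*(-3))) = 1/(23*(7*(-3))/4) = 1/((23/4)*(-21)) = 1/(-483/4) = -4/483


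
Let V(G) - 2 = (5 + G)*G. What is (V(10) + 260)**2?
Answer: 169744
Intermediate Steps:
V(G) = 2 + G*(5 + G) (V(G) = 2 + (5 + G)*G = 2 + G*(5 + G))
(V(10) + 260)**2 = ((2 + 10**2 + 5*10) + 260)**2 = ((2 + 100 + 50) + 260)**2 = (152 + 260)**2 = 412**2 = 169744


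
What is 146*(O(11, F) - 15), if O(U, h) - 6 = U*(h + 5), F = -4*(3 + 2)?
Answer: -25404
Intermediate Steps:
F = -20 (F = -4*5 = -20)
O(U, h) = 6 + U*(5 + h) (O(U, h) = 6 + U*(h + 5) = 6 + U*(5 + h))
146*(O(11, F) - 15) = 146*((6 + 5*11 + 11*(-20)) - 15) = 146*((6 + 55 - 220) - 15) = 146*(-159 - 15) = 146*(-174) = -25404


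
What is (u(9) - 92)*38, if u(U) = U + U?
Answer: -2812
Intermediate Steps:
u(U) = 2*U
(u(9) - 92)*38 = (2*9 - 92)*38 = (18 - 92)*38 = -74*38 = -2812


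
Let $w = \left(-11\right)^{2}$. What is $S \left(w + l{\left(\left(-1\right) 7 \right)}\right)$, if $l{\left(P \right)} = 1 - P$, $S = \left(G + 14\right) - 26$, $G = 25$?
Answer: $1677$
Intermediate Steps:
$S = 13$ ($S = \left(25 + 14\right) - 26 = 39 - 26 = 13$)
$w = 121$
$S \left(w + l{\left(\left(-1\right) 7 \right)}\right) = 13 \left(121 - \left(-1 - 7\right)\right) = 13 \left(121 + \left(1 - -7\right)\right) = 13 \left(121 + \left(1 + 7\right)\right) = 13 \left(121 + 8\right) = 13 \cdot 129 = 1677$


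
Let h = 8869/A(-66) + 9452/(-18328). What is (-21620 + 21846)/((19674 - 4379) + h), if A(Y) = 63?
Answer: 9319788/636519337 ≈ 0.014642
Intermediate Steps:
h = 5784127/41238 (h = 8869/63 + 9452/(-18328) = 8869*(1/63) + 9452*(-1/18328) = 1267/9 - 2363/4582 = 5784127/41238 ≈ 140.26)
(-21620 + 21846)/((19674 - 4379) + h) = (-21620 + 21846)/((19674 - 4379) + 5784127/41238) = 226/(15295 + 5784127/41238) = 226/(636519337/41238) = 226*(41238/636519337) = 9319788/636519337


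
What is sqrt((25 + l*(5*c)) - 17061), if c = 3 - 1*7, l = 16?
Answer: 2*I*sqrt(4339) ≈ 131.74*I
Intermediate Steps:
c = -4 (c = 3 - 7 = -4)
sqrt((25 + l*(5*c)) - 17061) = sqrt((25 + 16*(5*(-4))) - 17061) = sqrt((25 + 16*(-20)) - 17061) = sqrt((25 - 320) - 17061) = sqrt(-295 - 17061) = sqrt(-17356) = 2*I*sqrt(4339)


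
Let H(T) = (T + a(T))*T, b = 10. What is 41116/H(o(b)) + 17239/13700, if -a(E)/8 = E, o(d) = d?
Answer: -5512219/95900 ≈ -57.479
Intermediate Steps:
a(E) = -8*E
H(T) = -7*T² (H(T) = (T - 8*T)*T = (-7*T)*T = -7*T²)
41116/H(o(b)) + 17239/13700 = 41116/((-7*10²)) + 17239/13700 = 41116/((-7*100)) + 17239*(1/13700) = 41116/(-700) + 17239/13700 = 41116*(-1/700) + 17239/13700 = -10279/175 + 17239/13700 = -5512219/95900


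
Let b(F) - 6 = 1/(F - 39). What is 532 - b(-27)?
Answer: 34717/66 ≈ 526.02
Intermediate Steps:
b(F) = 6 + 1/(-39 + F) (b(F) = 6 + 1/(F - 39) = 6 + 1/(-39 + F))
532 - b(-27) = 532 - (-233 + 6*(-27))/(-39 - 27) = 532 - (-233 - 162)/(-66) = 532 - (-1)*(-395)/66 = 532 - 1*395/66 = 532 - 395/66 = 34717/66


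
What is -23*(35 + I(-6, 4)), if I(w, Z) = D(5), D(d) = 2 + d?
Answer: -966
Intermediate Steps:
I(w, Z) = 7 (I(w, Z) = 2 + 5 = 7)
-23*(35 + I(-6, 4)) = -23*(35 + 7) = -23*42 = -966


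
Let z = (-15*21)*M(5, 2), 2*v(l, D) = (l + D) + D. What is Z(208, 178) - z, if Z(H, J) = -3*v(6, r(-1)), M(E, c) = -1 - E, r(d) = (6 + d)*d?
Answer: -1884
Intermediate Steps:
r(d) = d*(6 + d)
v(l, D) = D + l/2 (v(l, D) = ((l + D) + D)/2 = ((D + l) + D)/2 = (l + 2*D)/2 = D + l/2)
Z(H, J) = 6 (Z(H, J) = -3*(-(6 - 1) + (1/2)*6) = -3*(-1*5 + 3) = -3*(-5 + 3) = -3*(-2) = 6)
z = 1890 (z = (-15*21)*(-1 - 1*5) = -315*(-1 - 5) = -315*(-6) = 1890)
Z(208, 178) - z = 6 - 1*1890 = 6 - 1890 = -1884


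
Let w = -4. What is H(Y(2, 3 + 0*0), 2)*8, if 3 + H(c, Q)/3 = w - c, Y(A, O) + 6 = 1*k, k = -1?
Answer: 0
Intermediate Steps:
Y(A, O) = -7 (Y(A, O) = -6 + 1*(-1) = -6 - 1 = -7)
H(c, Q) = -21 - 3*c (H(c, Q) = -9 + 3*(-4 - c) = -9 + (-12 - 3*c) = -21 - 3*c)
H(Y(2, 3 + 0*0), 2)*8 = (-21 - 3*(-7))*8 = (-21 + 21)*8 = 0*8 = 0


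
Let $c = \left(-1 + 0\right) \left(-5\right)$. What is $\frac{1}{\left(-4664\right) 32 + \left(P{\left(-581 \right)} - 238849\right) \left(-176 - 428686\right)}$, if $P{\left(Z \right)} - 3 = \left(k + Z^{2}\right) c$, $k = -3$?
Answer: $- \frac{1}{621397170976} \approx -1.6093 \cdot 10^{-12}$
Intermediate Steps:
$c = 5$ ($c = \left(-1\right) \left(-5\right) = 5$)
$P{\left(Z \right)} = -12 + 5 Z^{2}$ ($P{\left(Z \right)} = 3 + \left(-3 + Z^{2}\right) 5 = 3 + \left(-15 + 5 Z^{2}\right) = -12 + 5 Z^{2}$)
$\frac{1}{\left(-4664\right) 32 + \left(P{\left(-581 \right)} - 238849\right) \left(-176 - 428686\right)} = \frac{1}{\left(-4664\right) 32 + \left(\left(-12 + 5 \left(-581\right)^{2}\right) - 238849\right) \left(-176 - 428686\right)} = \frac{1}{-149248 + \left(\left(-12 + 5 \cdot 337561\right) - 238849\right) \left(-428862\right)} = \frac{1}{-149248 + \left(\left(-12 + 1687805\right) - 238849\right) \left(-428862\right)} = \frac{1}{-149248 + \left(1687793 - 238849\right) \left(-428862\right)} = \frac{1}{-149248 + 1448944 \left(-428862\right)} = \frac{1}{-149248 - 621397021728} = \frac{1}{-621397170976} = - \frac{1}{621397170976}$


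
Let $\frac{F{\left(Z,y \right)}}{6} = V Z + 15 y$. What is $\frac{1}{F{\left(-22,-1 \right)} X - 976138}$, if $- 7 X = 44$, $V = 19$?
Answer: $- \frac{7}{6718654} \approx -1.0419 \cdot 10^{-6}$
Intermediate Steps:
$X = - \frac{44}{7}$ ($X = \left(- \frac{1}{7}\right) 44 = - \frac{44}{7} \approx -6.2857$)
$F{\left(Z,y \right)} = 90 y + 114 Z$ ($F{\left(Z,y \right)} = 6 \left(19 Z + 15 y\right) = 6 \left(15 y + 19 Z\right) = 90 y + 114 Z$)
$\frac{1}{F{\left(-22,-1 \right)} X - 976138} = \frac{1}{\left(90 \left(-1\right) + 114 \left(-22\right)\right) \left(- \frac{44}{7}\right) - 976138} = \frac{1}{\left(-90 - 2508\right) \left(- \frac{44}{7}\right) - 976138} = \frac{1}{\left(-2598\right) \left(- \frac{44}{7}\right) - 976138} = \frac{1}{\frac{114312}{7} - 976138} = \frac{1}{- \frac{6718654}{7}} = - \frac{7}{6718654}$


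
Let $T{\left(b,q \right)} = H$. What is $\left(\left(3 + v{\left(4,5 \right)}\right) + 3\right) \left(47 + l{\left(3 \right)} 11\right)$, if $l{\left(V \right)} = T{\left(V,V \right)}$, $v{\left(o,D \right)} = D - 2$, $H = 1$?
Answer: $522$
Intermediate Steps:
$T{\left(b,q \right)} = 1$
$v{\left(o,D \right)} = -2 + D$
$l{\left(V \right)} = 1$
$\left(\left(3 + v{\left(4,5 \right)}\right) + 3\right) \left(47 + l{\left(3 \right)} 11\right) = \left(\left(3 + \left(-2 + 5\right)\right) + 3\right) \left(47 + 1 \cdot 11\right) = \left(\left(3 + 3\right) + 3\right) \left(47 + 11\right) = \left(6 + 3\right) 58 = 9 \cdot 58 = 522$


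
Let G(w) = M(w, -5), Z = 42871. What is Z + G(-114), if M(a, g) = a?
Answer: 42757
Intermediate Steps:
G(w) = w
Z + G(-114) = 42871 - 114 = 42757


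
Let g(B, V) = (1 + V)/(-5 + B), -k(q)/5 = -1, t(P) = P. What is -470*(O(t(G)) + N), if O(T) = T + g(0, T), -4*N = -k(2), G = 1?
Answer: -1739/2 ≈ -869.50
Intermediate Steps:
k(q) = 5 (k(q) = -5*(-1) = 5)
g(B, V) = (1 + V)/(-5 + B)
N = 5/4 (N = -(-1)*5/4 = -¼*(-5) = 5/4 ≈ 1.2500)
O(T) = -⅕ + 4*T/5 (O(T) = T + (1 + T)/(-5 + 0) = T + (1 + T)/(-5) = T - (1 + T)/5 = T + (-⅕ - T/5) = -⅕ + 4*T/5)
-470*(O(t(G)) + N) = -470*((-⅕ + (⅘)*1) + 5/4) = -470*((-⅕ + ⅘) + 5/4) = -470*(⅗ + 5/4) = -470*37/20 = -1739/2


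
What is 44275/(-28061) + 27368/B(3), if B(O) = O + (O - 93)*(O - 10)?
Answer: 67267943/1614783 ≈ 41.658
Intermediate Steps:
B(O) = O + (-93 + O)*(-10 + O)
44275/(-28061) + 27368/B(3) = 44275/(-28061) + 27368/(930 + 3² - 102*3) = 44275*(-1/28061) + 27368/(930 + 9 - 306) = -4025/2551 + 27368/633 = 67267943/1614783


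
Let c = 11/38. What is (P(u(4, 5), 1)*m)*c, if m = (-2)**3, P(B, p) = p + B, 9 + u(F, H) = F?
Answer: 176/19 ≈ 9.2632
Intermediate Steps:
u(F, H) = -9 + F
c = 11/38 (c = 11*(1/38) = 11/38 ≈ 0.28947)
P(B, p) = B + p
m = -8
(P(u(4, 5), 1)*m)*c = (((-9 + 4) + 1)*(-8))*(11/38) = ((-5 + 1)*(-8))*(11/38) = -4*(-8)*(11/38) = 32*(11/38) = 176/19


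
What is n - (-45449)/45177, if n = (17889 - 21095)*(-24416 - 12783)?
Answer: 5387808794387/45177 ≈ 1.1926e+8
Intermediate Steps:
n = 119259994 (n = -3206*(-37199) = 119259994)
n - (-45449)/45177 = 119259994 - (-45449)/45177 = 119259994 - 1*(-45449/45177) = 119259994 + 45449/45177 = 5387808794387/45177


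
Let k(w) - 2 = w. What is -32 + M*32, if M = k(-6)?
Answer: -160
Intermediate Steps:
k(w) = 2 + w
M = -4 (M = 2 - 6 = -4)
-32 + M*32 = -32 - 4*32 = -32 - 128 = -160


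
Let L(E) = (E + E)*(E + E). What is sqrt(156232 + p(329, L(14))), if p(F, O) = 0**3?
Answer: 2*sqrt(39058) ≈ 395.26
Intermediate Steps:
L(E) = 4*E**2 (L(E) = (2*E)*(2*E) = 4*E**2)
p(F, O) = 0
sqrt(156232 + p(329, L(14))) = sqrt(156232 + 0) = sqrt(156232) = 2*sqrt(39058)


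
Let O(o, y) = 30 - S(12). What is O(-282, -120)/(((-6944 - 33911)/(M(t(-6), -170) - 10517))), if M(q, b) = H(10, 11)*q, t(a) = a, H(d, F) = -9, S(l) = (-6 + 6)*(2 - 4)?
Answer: 62778/8171 ≈ 7.6830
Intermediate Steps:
S(l) = 0 (S(l) = 0*(-2) = 0)
M(q, b) = -9*q
O(o, y) = 30 (O(o, y) = 30 - 1*0 = 30 + 0 = 30)
O(-282, -120)/(((-6944 - 33911)/(M(t(-6), -170) - 10517))) = 30/(((-6944 - 33911)/(-9*(-6) - 10517))) = 30/((-40855/(54 - 10517))) = 30/((-40855/(-10463))) = 30/((-40855*(-1/10463))) = 30/(40855/10463) = 30*(10463/40855) = 62778/8171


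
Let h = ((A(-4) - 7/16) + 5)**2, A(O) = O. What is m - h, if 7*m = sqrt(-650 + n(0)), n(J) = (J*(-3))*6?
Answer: -81/256 + 5*I*sqrt(26)/7 ≈ -0.31641 + 3.6422*I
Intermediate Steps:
n(J) = -18*J (n(J) = -3*J*6 = -18*J)
m = 5*I*sqrt(26)/7 (m = sqrt(-650 - 18*0)/7 = sqrt(-650 + 0)/7 = sqrt(-650)/7 = (5*I*sqrt(26))/7 = 5*I*sqrt(26)/7 ≈ 3.6422*I)
h = 81/256 (h = ((-4 - 7/16) + 5)**2 = (-71/16 + 5)**2 = (9/16)**2 = 81/256 ≈ 0.31641)
m - h = 5*I*sqrt(26)/7 - 1*81/256 = 5*I*sqrt(26)/7 - 81/256 = -81/256 + 5*I*sqrt(26)/7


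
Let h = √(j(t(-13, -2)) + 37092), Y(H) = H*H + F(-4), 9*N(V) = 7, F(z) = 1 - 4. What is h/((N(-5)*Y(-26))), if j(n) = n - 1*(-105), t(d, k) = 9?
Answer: 27*√4134/4711 ≈ 0.36850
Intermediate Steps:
F(z) = -3
N(V) = 7/9 (N(V) = (⅑)*7 = 7/9)
j(n) = 105 + n (j(n) = n + 105 = 105 + n)
Y(H) = -3 + H² (Y(H) = H*H - 3 = H² - 3 = -3 + H²)
h = 3*√4134 (h = √((105 + 9) + 37092) = √(114 + 37092) = √37206 = 3*√4134 ≈ 192.89)
h/((N(-5)*Y(-26))) = (3*√4134)/((7*(-3 + (-26)²)/9)) = (3*√4134)/((7*(-3 + 676)/9)) = (3*√4134)/(((7/9)*673)) = (3*√4134)/(4711/9) = (3*√4134)*(9/4711) = 27*√4134/4711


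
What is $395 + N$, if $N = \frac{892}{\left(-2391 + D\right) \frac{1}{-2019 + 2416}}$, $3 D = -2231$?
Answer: $\frac{663052}{2351} \approx 282.03$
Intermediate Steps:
$D = - \frac{2231}{3}$ ($D = \frac{1}{3} \left(-2231\right) = - \frac{2231}{3} \approx -743.67$)
$N = - \frac{265593}{2351}$ ($N = \frac{892}{\left(-2391 - \frac{2231}{3}\right) \frac{1}{-2019 + 2416}} = \frac{892}{\left(- \frac{9404}{3}\right) \frac{1}{397}} = \frac{892}{- \frac{9404}{1191}} = 892 \left(- \frac{1191}{9404}\right) = - \frac{265593}{2351} \approx -112.97$)
$395 + N = 395 - \frac{265593}{2351} = \frac{663052}{2351}$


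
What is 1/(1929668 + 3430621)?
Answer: 1/5360289 ≈ 1.8656e-7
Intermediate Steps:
1/(1929668 + 3430621) = 1/5360289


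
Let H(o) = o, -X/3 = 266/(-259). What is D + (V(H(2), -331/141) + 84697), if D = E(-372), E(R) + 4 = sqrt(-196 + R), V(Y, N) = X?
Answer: 3133755/37 + 2*I*sqrt(142) ≈ 84696.0 + 23.833*I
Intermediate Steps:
X = 114/37 (X = -798/(-259) = -798*(-1)/259 = -3*(-38/37) = 114/37 ≈ 3.0811)
V(Y, N) = 114/37
E(R) = -4 + sqrt(-196 + R)
D = -4 + 2*I*sqrt(142) (D = -4 + sqrt(-196 - 372) = -4 + sqrt(-568) = -4 + 2*I*sqrt(142) ≈ -4.0 + 23.833*I)
D + (V(H(2), -331/141) + 84697) = (-4 + 2*I*sqrt(142)) + (114/37 + 84697) = (-4 + 2*I*sqrt(142)) + 3133903/37 = 3133755/37 + 2*I*sqrt(142)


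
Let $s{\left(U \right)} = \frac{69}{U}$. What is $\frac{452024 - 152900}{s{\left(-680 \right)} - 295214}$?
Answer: $- \frac{203404320}{200745589} \approx -1.0132$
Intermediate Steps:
$\frac{452024 - 152900}{s{\left(-680 \right)} - 295214} = \frac{452024 - 152900}{\frac{69}{-680} - 295214} = \frac{299124}{69 \left(- \frac{1}{680}\right) - 295214} = \frac{299124}{- \frac{69}{680} - 295214} = \frac{299124}{- \frac{200745589}{680}} = 299124 \left(- \frac{680}{200745589}\right) = - \frac{203404320}{200745589}$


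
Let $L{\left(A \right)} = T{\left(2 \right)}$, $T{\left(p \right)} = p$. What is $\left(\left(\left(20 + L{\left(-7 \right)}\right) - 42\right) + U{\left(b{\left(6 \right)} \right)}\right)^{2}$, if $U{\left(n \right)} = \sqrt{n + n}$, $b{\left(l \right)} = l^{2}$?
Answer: $472 - 240 \sqrt{2} \approx 132.59$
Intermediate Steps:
$L{\left(A \right)} = 2$
$U{\left(n \right)} = \sqrt{2} \sqrt{n}$ ($U{\left(n \right)} = \sqrt{2 n} = \sqrt{2} \sqrt{n}$)
$\left(\left(\left(20 + L{\left(-7 \right)}\right) - 42\right) + U{\left(b{\left(6 \right)} \right)}\right)^{2} = \left(\left(\left(20 + 2\right) - 42\right) + \sqrt{2} \sqrt{6^{2}}\right)^{2} = \left(\left(22 - 42\right) + \sqrt{2} \sqrt{36}\right)^{2} = \left(-20 + \sqrt{2} \cdot 6\right)^{2} = \left(-20 + 6 \sqrt{2}\right)^{2}$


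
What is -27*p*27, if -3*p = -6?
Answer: -1458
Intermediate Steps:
p = 2 (p = -⅓*(-6) = 2)
-27*p*27 = -27*2*27 = -54*27 = -1458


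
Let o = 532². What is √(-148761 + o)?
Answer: √134263 ≈ 366.42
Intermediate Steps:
o = 283024
√(-148761 + o) = √(-148761 + 283024) = √134263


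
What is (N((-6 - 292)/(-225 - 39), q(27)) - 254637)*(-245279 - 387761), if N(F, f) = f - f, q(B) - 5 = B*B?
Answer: 161195406480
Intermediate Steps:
q(B) = 5 + B² (q(B) = 5 + B*B = 5 + B²)
N(F, f) = 0
(N((-6 - 292)/(-225 - 39), q(27)) - 254637)*(-245279 - 387761) = (0 - 254637)*(-245279 - 387761) = -254637*(-633040) = 161195406480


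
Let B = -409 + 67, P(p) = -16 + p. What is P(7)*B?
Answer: 3078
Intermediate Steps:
B = -342
P(7)*B = (-16 + 7)*(-342) = -9*(-342) = 3078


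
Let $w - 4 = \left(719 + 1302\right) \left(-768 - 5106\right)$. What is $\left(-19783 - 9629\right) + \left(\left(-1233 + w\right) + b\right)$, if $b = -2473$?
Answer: $-11904468$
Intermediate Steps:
$w = -11871350$ ($w = 4 + \left(719 + 1302\right) \left(-768 - 5106\right) = 4 + 2021 \left(-5874\right) = 4 - 11871354 = -11871350$)
$\left(-19783 - 9629\right) + \left(\left(-1233 + w\right) + b\right) = \left(-19783 - 9629\right) - 11875056 = -29412 - 11875056 = -11904468$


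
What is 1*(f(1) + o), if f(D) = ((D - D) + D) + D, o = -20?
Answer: -18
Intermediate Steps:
f(D) = 2*D (f(D) = (0 + D) + D = D + D = 2*D)
1*(f(1) + o) = 1*(2*1 - 20) = 1*(2 - 20) = 1*(-18) = -18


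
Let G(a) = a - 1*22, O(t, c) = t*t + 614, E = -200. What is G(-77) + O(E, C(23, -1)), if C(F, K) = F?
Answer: 40515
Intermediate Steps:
O(t, c) = 614 + t² (O(t, c) = t² + 614 = 614 + t²)
G(a) = -22 + a (G(a) = a - 22 = -22 + a)
G(-77) + O(E, C(23, -1)) = (-22 - 77) + (614 + (-200)²) = -99 + (614 + 40000) = -99 + 40614 = 40515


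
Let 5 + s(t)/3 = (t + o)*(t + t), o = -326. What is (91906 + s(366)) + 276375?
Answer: 456106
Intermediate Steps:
s(t) = -15 + 6*t*(-326 + t) (s(t) = -15 + 3*((t - 326)*(t + t)) = -15 + 3*((-326 + t)*(2*t)) = -15 + 3*(2*t*(-326 + t)) = -15 + 6*t*(-326 + t))
(91906 + s(366)) + 276375 = (91906 + (-15 - 1956*366 + 6*366²)) + 276375 = (91906 + (-15 - 715896 + 6*133956)) + 276375 = (91906 + (-15 - 715896 + 803736)) + 276375 = (91906 + 87825) + 276375 = 179731 + 276375 = 456106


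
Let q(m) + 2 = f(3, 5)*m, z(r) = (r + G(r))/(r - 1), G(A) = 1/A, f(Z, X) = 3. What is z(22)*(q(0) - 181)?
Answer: -29585/154 ≈ -192.11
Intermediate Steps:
z(r) = (r + 1/r)/(-1 + r) (z(r) = (r + 1/r)/(r - 1) = (r + 1/r)/(-1 + r))
q(m) = -2 + 3*m
z(22)*(q(0) - 181) = ((1 + 22²)/(22*(-1 + 22)))*((-2 + 3*0) - 181) = ((1/22)*(1 + 484)/21)*((-2 + 0) - 181) = ((1/22)*(1/21)*485)*(-2 - 181) = (485/462)*(-183) = -29585/154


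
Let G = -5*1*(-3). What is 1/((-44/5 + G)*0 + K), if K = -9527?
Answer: -1/9527 ≈ -0.00010496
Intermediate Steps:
G = 15 (G = -5*(-3) = 15)
1/((-44/5 + G)*0 + K) = 1/((-44/5 + 15)*0 - 9527) = 1/((31/5)*0 - 9527) = 1/(0 - 9527) = 1/(-9527) = -1/9527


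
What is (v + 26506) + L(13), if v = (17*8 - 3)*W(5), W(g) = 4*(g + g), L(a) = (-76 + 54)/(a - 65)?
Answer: 827487/26 ≈ 31826.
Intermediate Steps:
L(a) = -22/(-65 + a)
W(g) = 8*g (W(g) = 4*(2*g) = 8*g)
v = 5320 (v = (17*8 - 3)*(8*5) = (136 - 3)*40 = 133*40 = 5320)
(v + 26506) + L(13) = (5320 + 26506) - 22/(-65 + 13) = 31826 - 22/(-52) = 31826 - 22*(-1/52) = 31826 + 11/26 = 827487/26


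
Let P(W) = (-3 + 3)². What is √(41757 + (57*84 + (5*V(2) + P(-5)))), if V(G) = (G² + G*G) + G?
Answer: √46595 ≈ 215.86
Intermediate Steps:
P(W) = 0 (P(W) = 0² = 0)
V(G) = G + 2*G² (V(G) = (G² + G²) + G = 2*G² + G = G + 2*G²)
√(41757 + (57*84 + (5*V(2) + P(-5)))) = √(41757 + (57*84 + (5*(2*(1 + 2*2)) + 0))) = √(41757 + (4788 + (5*(2*(1 + 4)) + 0))) = √(41757 + (4788 + (5*(2*5) + 0))) = √(41757 + (4788 + (5*10 + 0))) = √(41757 + (4788 + (50 + 0))) = √(41757 + (4788 + 50)) = √(41757 + 4838) = √46595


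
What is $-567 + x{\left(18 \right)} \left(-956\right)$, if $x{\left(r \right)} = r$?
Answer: $-17775$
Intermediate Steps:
$-567 + x{\left(18 \right)} \left(-956\right) = -567 + 18 \left(-956\right) = -567 - 17208 = -17775$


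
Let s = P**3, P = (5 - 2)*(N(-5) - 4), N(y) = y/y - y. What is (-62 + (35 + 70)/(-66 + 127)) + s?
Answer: 9499/61 ≈ 155.72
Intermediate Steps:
N(y) = 1 - y
P = 6 (P = (5 - 2)*((1 - 1*(-5)) - 4) = 3*((1 + 5) - 4) = 3*(6 - 4) = 3*2 = 6)
s = 216 (s = 6**3 = 216)
(-62 + (35 + 70)/(-66 + 127)) + s = (-62 + (35 + 70)/(-66 + 127)) + 216 = (-62 + 105/61) + 216 = -3677/61 + 216 = 9499/61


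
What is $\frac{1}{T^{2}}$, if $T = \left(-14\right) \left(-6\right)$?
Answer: $\frac{1}{7056} \approx 0.00014172$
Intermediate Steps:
$T = 84$
$\frac{1}{T^{2}} = \frac{1}{84^{2}} = \frac{1}{7056}$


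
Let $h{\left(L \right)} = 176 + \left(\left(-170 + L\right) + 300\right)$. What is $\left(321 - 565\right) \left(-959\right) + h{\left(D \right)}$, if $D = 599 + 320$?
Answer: $235221$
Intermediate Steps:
$D = 919$
$h{\left(L \right)} = 306 + L$ ($h{\left(L \right)} = 176 + \left(130 + L\right) = 306 + L$)
$\left(321 - 565\right) \left(-959\right) + h{\left(D \right)} = \left(321 - 565\right) \left(-959\right) + \left(306 + 919\right) = \left(-244\right) \left(-959\right) + 1225 = 233996 + 1225 = 235221$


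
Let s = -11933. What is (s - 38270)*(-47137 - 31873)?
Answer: 3966539030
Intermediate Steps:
(s - 38270)*(-47137 - 31873) = (-11933 - 38270)*(-47137 - 31873) = -50203*(-79010) = 3966539030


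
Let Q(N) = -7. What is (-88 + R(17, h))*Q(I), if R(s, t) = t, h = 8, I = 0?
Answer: 560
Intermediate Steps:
(-88 + R(17, h))*Q(I) = (-88 + 8)*(-7) = -80*(-7) = 560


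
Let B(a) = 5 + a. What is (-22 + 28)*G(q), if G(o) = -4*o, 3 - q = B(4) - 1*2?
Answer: 96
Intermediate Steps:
q = -4 (q = 3 - ((5 + 4) - 1*2) = 3 - (9 - 2) = 3 - 1*7 = 3 - 7 = -4)
(-22 + 28)*G(q) = (-22 + 28)*(-4*(-4)) = 6*16 = 96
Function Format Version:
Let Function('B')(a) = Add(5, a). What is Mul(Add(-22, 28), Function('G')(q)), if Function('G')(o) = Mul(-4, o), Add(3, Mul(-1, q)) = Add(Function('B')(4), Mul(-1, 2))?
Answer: 96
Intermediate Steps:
q = -4 (q = Add(3, Mul(-1, Add(Add(5, 4), Mul(-1, 2)))) = Add(3, Mul(-1, Add(9, -2))) = Add(3, Mul(-1, 7)) = Add(3, -7) = -4)
Mul(Add(-22, 28), Function('G')(q)) = Mul(Add(-22, 28), Mul(-4, -4)) = Mul(6, 16) = 96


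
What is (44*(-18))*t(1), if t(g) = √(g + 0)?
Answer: -792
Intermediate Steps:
t(g) = √g
(44*(-18))*t(1) = (44*(-18))*√1 = -792*1 = -792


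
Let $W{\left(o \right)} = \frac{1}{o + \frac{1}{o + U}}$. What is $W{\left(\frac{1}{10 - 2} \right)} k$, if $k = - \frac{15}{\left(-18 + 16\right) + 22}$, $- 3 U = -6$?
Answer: $- \frac{34}{27} \approx -1.2593$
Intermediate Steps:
$U = 2$ ($U = \left(- \frac{1}{3}\right) \left(-6\right) = 2$)
$k = - \frac{3}{4}$ ($k = - \frac{15}{-2 + 22} = - \frac{15}{20} = \left(-15\right) \frac{1}{20} = - \frac{3}{4} \approx -0.75$)
$W{\left(o \right)} = \frac{1}{o + \frac{1}{2 + o}}$ ($W{\left(o \right)} = \frac{1}{o + \frac{1}{o + 2}} = \frac{1}{o + \frac{1}{2 + o}}$)
$W{\left(\frac{1}{10 - 2} \right)} k = \frac{2 + \frac{1}{10 - 2}}{1 + \left(\frac{1}{10 - 2}\right)^{2} + \frac{2}{10 - 2}} \left(- \frac{3}{4}\right) = \frac{2 + \frac{1}{8}}{1 + \left(\frac{1}{8}\right)^{2} + \frac{2}{8}} \left(- \frac{3}{4}\right) = \frac{2 + \frac{1}{8}}{1 + \left(\frac{1}{8}\right)^{2} + 2 \cdot \frac{1}{8}} \left(- \frac{3}{4}\right) = \frac{1}{1 + \frac{1}{64} + \frac{1}{4}} \cdot \frac{17}{8} \left(- \frac{3}{4}\right) = \frac{1}{\frac{81}{64}} \cdot \frac{17}{8} \left(- \frac{3}{4}\right) = \frac{64}{81} \cdot \frac{17}{8} \left(- \frac{3}{4}\right) = \frac{136}{81} \left(- \frac{3}{4}\right) = - \frac{34}{27}$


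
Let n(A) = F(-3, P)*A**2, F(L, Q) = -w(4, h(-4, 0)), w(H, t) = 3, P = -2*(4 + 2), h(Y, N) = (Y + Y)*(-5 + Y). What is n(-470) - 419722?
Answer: -1082422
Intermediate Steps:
h(Y, N) = 2*Y*(-5 + Y) (h(Y, N) = (2*Y)*(-5 + Y) = 2*Y*(-5 + Y))
P = -12 (P = -2*6 = -12)
F(L, Q) = -3 (F(L, Q) = -1*3 = -3)
n(A) = -3*A**2
n(-470) - 419722 = -3*(-470)**2 - 419722 = -3*220900 - 419722 = -662700 - 419722 = -1082422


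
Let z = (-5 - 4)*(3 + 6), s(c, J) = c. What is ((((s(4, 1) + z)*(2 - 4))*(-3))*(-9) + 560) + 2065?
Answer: 6783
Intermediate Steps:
z = -81 (z = -9*9 = -81)
((((s(4, 1) + z)*(2 - 4))*(-3))*(-9) + 560) + 2065 = ((((4 - 81)*(2 - 4))*(-3))*(-9) + 560) + 2065 = ((-77*(-2)*(-3))*(-9) + 560) + 2065 = ((154*(-3))*(-9) + 560) + 2065 = (-462*(-9) + 560) + 2065 = (4158 + 560) + 2065 = 4718 + 2065 = 6783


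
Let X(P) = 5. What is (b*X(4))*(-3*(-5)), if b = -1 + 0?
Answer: -75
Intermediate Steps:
b = -1
(b*X(4))*(-3*(-5)) = (-1*5)*(-3*(-5)) = -5*15 = -75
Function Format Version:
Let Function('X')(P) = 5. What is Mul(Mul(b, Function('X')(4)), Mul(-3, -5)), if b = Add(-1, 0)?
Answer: -75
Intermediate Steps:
b = -1
Mul(Mul(b, Function('X')(4)), Mul(-3, -5)) = Mul(Mul(-1, 5), Mul(-3, -5)) = Mul(-5, 15) = -75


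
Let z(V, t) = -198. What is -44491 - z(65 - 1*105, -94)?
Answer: -44293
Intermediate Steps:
-44491 - z(65 - 1*105, -94) = -44491 - 1*(-198) = -44491 + 198 = -44293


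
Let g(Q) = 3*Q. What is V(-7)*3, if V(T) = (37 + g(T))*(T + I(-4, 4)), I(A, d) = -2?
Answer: -432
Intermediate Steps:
V(T) = (-2 + T)*(37 + 3*T) (V(T) = (37 + 3*T)*(T - 2) = (37 + 3*T)*(-2 + T) = (-2 + T)*(37 + 3*T))
V(-7)*3 = (-74 + 3*(-7)**2 + 31*(-7))*3 = (-74 + 3*49 - 217)*3 = (-74 + 147 - 217)*3 = -144*3 = -432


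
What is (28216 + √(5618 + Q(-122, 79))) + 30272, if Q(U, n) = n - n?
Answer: 58488 + 53*√2 ≈ 58563.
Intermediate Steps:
Q(U, n) = 0
(28216 + √(5618 + Q(-122, 79))) + 30272 = (28216 + √(5618 + 0)) + 30272 = (28216 + √5618) + 30272 = (28216 + 53*√2) + 30272 = 58488 + 53*√2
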